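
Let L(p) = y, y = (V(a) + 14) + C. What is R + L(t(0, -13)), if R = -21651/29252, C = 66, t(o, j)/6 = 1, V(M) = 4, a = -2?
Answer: 2435517/29252 ≈ 83.260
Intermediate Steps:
t(o, j) = 6 (t(o, j) = 6*1 = 6)
y = 84 (y = (4 + 14) + 66 = 18 + 66 = 84)
L(p) = 84
R = -21651/29252 (R = -21651*1/29252 = -21651/29252 ≈ -0.74015)
R + L(t(0, -13)) = -21651/29252 + 84 = 2435517/29252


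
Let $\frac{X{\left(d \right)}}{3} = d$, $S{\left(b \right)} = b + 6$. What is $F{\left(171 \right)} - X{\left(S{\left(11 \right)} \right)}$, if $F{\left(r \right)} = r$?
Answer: $120$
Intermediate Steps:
$S{\left(b \right)} = 6 + b$
$X{\left(d \right)} = 3 d$
$F{\left(171 \right)} - X{\left(S{\left(11 \right)} \right)} = 171 - 3 \left(6 + 11\right) = 171 - 3 \cdot 17 = 171 - 51 = 120$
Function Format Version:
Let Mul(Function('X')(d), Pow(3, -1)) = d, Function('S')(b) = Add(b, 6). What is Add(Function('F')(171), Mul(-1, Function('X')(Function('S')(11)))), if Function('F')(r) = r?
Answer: 120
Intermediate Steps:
Function('S')(b) = Add(6, b)
Function('X')(d) = Mul(3, d)
Add(Function('F')(171), Mul(-1, Function('X')(Function('S')(11)))) = Add(171, Mul(-1, Mul(3, Add(6, 11)))) = Add(171, Mul(-1, Mul(3, 17))) = Add(171, Mul(-1, 51)) = Add(171, -51) = 120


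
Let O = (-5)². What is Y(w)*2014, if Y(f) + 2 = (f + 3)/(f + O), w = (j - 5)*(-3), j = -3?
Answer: -142994/49 ≈ -2918.2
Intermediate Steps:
O = 25
w = 24 (w = (-3 - 5)*(-3) = -8*(-3) = 24)
Y(f) = -2 + (3 + f)/(25 + f) (Y(f) = -2 + (f + 3)/(f + 25) = -2 + (3 + f)/(25 + f))
Y(w)*2014 = ((-47 - 1*24)/(25 + 24))*2014 = ((-47 - 24)/49)*2014 = ((1/49)*(-71))*2014 = -71/49*2014 = -142994/49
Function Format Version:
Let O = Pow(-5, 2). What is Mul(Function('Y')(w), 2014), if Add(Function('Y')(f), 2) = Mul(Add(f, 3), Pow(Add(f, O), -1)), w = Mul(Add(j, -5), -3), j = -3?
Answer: Rational(-142994, 49) ≈ -2918.2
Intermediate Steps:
O = 25
w = 24 (w = Mul(Add(-3, -5), -3) = Mul(-8, -3) = 24)
Function('Y')(f) = Add(-2, Mul(Pow(Add(25, f), -1), Add(3, f))) (Function('Y')(f) = Add(-2, Mul(Add(f, 3), Pow(Add(f, 25), -1))) = Add(-2, Mul(Add(3, f), Pow(Add(25, f), -1))) = Add(-2, Mul(Pow(Add(25, f), -1), Add(3, f))))
Mul(Function('Y')(w), 2014) = Mul(Mul(Pow(Add(25, 24), -1), Add(-47, Mul(-1, 24))), 2014) = Mul(Mul(Pow(49, -1), Add(-47, -24)), 2014) = Mul(Mul(Rational(1, 49), -71), 2014) = Mul(Rational(-71, 49), 2014) = Rational(-142994, 49)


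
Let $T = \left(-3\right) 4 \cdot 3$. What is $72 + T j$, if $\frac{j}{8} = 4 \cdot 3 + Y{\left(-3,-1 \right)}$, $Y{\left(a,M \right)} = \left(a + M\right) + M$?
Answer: $-1944$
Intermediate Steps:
$T = -36$ ($T = \left(-12\right) 3 = -36$)
$Y{\left(a,M \right)} = a + 2 M$ ($Y{\left(a,M \right)} = \left(M + a\right) + M = a + 2 M$)
$j = 56$ ($j = 8 \left(4 \cdot 3 + \left(-3 + 2 \left(-1\right)\right)\right) = 8 \left(12 - 5\right) = 8 \cdot 7 = 56$)
$72 + T j = 72 - 2016 = -1944$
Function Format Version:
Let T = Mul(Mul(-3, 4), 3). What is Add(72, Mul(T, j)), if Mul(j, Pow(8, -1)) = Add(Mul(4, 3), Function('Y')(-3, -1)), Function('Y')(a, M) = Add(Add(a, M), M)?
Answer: -1944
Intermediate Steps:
T = -36 (T = Mul(-12, 3) = -36)
Function('Y')(a, M) = Add(a, Mul(2, M)) (Function('Y')(a, M) = Add(Add(M, a), M) = Add(a, Mul(2, M)))
j = 56 (j = Mul(8, Add(Mul(4, 3), Add(-3, Mul(2, -1)))) = Mul(8, Add(12, Add(-3, -2))) = Mul(8, Add(12, -5)) = Mul(8, 7) = 56)
Add(72, Mul(T, j)) = Add(72, Mul(-36, 56)) = Add(72, -2016) = -1944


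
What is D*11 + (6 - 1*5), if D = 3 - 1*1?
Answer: 23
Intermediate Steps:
D = 2 (D = 3 - 1 = 2)
D*11 + (6 - 1*5) = 2*11 + (6 - 1*5) = 22 + (6 - 5) = 22 + 1 = 23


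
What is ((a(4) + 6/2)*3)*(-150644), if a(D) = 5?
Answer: -3615456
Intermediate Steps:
((a(4) + 6/2)*3)*(-150644) = ((5 + 6/2)*3)*(-150644) = ((5 + 6*(1/2))*3)*(-150644) = ((5 + 3)*3)*(-150644) = (8*3)*(-150644) = 24*(-150644) = -3615456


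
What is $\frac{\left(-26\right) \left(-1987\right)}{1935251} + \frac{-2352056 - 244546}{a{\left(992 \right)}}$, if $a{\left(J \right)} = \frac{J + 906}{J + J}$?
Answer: $- \frac{4984875955137946}{1836553199} \approx -2.7143 \cdot 10^{6}$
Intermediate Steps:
$a{\left(J \right)} = \frac{906 + J}{2 J}$
$\frac{\left(-26\right) \left(-1987\right)}{1935251} + \frac{-2352056 - 244546}{a{\left(992 \right)}} = \frac{\left(-26\right) \left(-1987\right)}{1935251} + \frac{-2352056 - 244546}{\frac{1}{2} \cdot \frac{1}{992} \left(906 + 992\right)} = 51662 \cdot \frac{1}{1935251} - \frac{2596602}{\frac{1}{2} \cdot \frac{1}{992} \cdot 1898} = \frac{51662}{1935251} - \frac{2596602}{\frac{949}{992}} = \frac{51662}{1935251} - \frac{2575829184}{949} = - \frac{4984875955137946}{1836553199}$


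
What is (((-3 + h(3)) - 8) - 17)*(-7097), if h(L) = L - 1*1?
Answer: 184522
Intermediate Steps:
h(L) = -1 + L (h(L) = L - 1 = -1 + L)
(((-3 + h(3)) - 8) - 17)*(-7097) = (((-3 + (-1 + 3)) - 8) - 17)*(-7097) = (((-3 + 2) - 8) - 17)*(-7097) = ((-1 - 8) - 17)*(-7097) = (-9 - 17)*(-7097) = -26*(-7097) = 184522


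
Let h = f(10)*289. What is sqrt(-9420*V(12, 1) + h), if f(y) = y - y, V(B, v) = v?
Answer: 2*I*sqrt(2355) ≈ 97.057*I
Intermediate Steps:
f(y) = 0
h = 0 (h = 0*289 = 0)
sqrt(-9420*V(12, 1) + h) = sqrt(-9420*1 + 0) = sqrt(-9420 + 0) = sqrt(-9420) = 2*I*sqrt(2355)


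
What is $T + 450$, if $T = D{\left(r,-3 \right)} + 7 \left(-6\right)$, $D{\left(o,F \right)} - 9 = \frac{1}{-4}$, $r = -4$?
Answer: $\frac{1667}{4} \approx 416.75$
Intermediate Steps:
$D{\left(o,F \right)} = \frac{35}{4}$ ($D{\left(o,F \right)} = 9 + \frac{1}{-4} = 9 - \frac{1}{4} = \frac{35}{4}$)
$T = - \frac{133}{4}$ ($T = \frac{35}{4} + 7 \left(-6\right) = \frac{35}{4} - 42 = - \frac{133}{4} \approx -33.25$)
$T + 450 = - \frac{133}{4} + 450 = \frac{1667}{4}$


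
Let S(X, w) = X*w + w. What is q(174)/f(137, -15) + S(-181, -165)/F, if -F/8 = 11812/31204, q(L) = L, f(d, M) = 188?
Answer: -1361048532/138791 ≈ -9806.5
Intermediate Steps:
S(X, w) = w + X*w
F = -23624/7801 (F = -94496/31204 = -8*2953/7801 = -23624/7801 ≈ -3.0283)
q(174)/f(137, -15) + S(-181, -165)/F = 174/188 + (-165*(1 - 181))/(-23624/7801) = 174*(1/188) - 165*(-180)*(-7801/23624) = 87/94 + 29700*(-7801/23624) = 87/94 - 57922425/5906 = -1361048532/138791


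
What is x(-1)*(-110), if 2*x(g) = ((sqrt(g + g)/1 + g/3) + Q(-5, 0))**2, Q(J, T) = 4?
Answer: -5665/9 - 1210*I*sqrt(2)/3 ≈ -629.44 - 570.4*I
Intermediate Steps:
x(g) = (4 + g/3 + sqrt(2)*sqrt(g))**2/2 (x(g) = ((sqrt(g + g)/1 + g/3) + 4)**2/2 = ((sqrt(2*g)*1 + g*(1/3)) + 4)**2/2 = (((sqrt(2)*sqrt(g))*1 + g/3) + 4)**2/2 = ((sqrt(2)*sqrt(g) + g/3) + 4)**2/2 = ((g/3 + sqrt(2)*sqrt(g)) + 4)**2/2 = (4 + g/3 + sqrt(2)*sqrt(g))**2/2)
x(-1)*(-110) = ((12 - 1 + 3*sqrt(2)*sqrt(-1))**2/18)*(-110) = ((12 - 1 + 3*sqrt(2)*I)**2/18)*(-110) = ((12 - 1 + 3*I*sqrt(2))**2/18)*(-110) = ((11 + 3*I*sqrt(2))**2/18)*(-110) = -55*(11 + 3*I*sqrt(2))**2/9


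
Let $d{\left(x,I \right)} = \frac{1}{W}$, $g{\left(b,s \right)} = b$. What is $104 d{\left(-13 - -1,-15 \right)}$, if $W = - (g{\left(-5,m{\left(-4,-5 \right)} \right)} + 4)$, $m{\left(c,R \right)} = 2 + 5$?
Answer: $104$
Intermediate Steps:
$m{\left(c,R \right)} = 7$
$W = 1$ ($W = - (-5 + 4) = \left(-1\right) \left(-1\right) = 1$)
$d{\left(x,I \right)} = 1$ ($d{\left(x,I \right)} = 1^{-1} = 1$)
$104 d{\left(-13 - -1,-15 \right)} = 104 \cdot 1 = 104$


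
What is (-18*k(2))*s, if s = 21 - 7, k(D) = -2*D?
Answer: 1008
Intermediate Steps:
s = 14
(-18*k(2))*s = -(-36)*2*14 = -18*(-4)*14 = 72*14 = 1008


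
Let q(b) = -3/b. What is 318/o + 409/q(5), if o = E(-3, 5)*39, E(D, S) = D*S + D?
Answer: -79808/117 ≈ -682.12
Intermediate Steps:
E(D, S) = D + D*S
o = -702 (o = -3*(1 + 5)*39 = -3*6*39 = -18*39 = -702)
318/o + 409/q(5) = 318/(-702) + 409/((-3/5)) = 318*(-1/702) + 409/((-3*⅕)) = -53/117 + 409/(-⅗) = -53/117 + 409*(-5/3) = -53/117 - 2045/3 = -79808/117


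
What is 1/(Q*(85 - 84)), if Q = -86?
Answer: -1/86 ≈ -0.011628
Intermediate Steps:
1/(Q*(85 - 84)) = 1/(-86*(85 - 84)) = 1/(-86*1) = 1/(-86) = -1/86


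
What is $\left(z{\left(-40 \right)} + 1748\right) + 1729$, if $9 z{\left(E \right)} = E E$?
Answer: $\frac{32893}{9} \approx 3654.8$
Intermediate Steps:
$z{\left(E \right)} = \frac{E^{2}}{9}$ ($z{\left(E \right)} = \frac{E E}{9} = \frac{E^{2}}{9}$)
$\left(z{\left(-40 \right)} + 1748\right) + 1729 = \left(\frac{\left(-40\right)^{2}}{9} + 1748\right) + 1729 = \left(\frac{1}{9} \cdot 1600 + 1748\right) + 1729 = \left(\frac{1600}{9} + 1748\right) + 1729 = \frac{17332}{9} + 1729 = \frac{32893}{9}$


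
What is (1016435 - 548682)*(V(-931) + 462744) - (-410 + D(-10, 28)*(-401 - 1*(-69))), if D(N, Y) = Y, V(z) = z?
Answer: 216014425895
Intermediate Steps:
(1016435 - 548682)*(V(-931) + 462744) - (-410 + D(-10, 28)*(-401 - 1*(-69))) = (1016435 - 548682)*(-931 + 462744) - (-410 + 28*(-401 - 1*(-69))) = 467753*461813 - (-410 + 28*(-401 + 69)) = 216014416189 - (-410 + 28*(-332)) = 216014416189 - (-410 - 9296) = 216014416189 - 1*(-9706) = 216014416189 + 9706 = 216014425895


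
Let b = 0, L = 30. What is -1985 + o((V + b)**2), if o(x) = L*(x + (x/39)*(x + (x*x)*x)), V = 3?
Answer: 44125/13 ≈ 3394.2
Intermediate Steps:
o(x) = 30*x + 10*x*(x + x**3)/13 (o(x) = 30*(x + (x/39)*(x + (x*x)*x)) = 30*(x + (x*(1/39))*(x + x**2*x)) = 30*(x + (x/39)*(x + x**3)) = 30*(x + x*(x + x**3)/39) = 30*x + 10*x*(x + x**3)/13)
-1985 + o((V + b)**2) = -1985 + 10*(3 + 0)**2*(39 + (3 + 0)**2 + ((3 + 0)**2)**3)/13 = -1985 + (10/13)*3**2*(39 + 3**2 + (3**2)**3) = -1985 + (10/13)*9*(39 + 9 + 9**3) = -1985 + (10/13)*9*(39 + 9 + 729) = -1985 + (10/13)*9*777 = -1985 + 69930/13 = 44125/13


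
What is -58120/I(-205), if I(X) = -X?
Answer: -11624/41 ≈ -283.51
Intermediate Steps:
-58120/I(-205) = -58120/((-1*(-205))) = -58120/205 = -58120*1/205 = -11624/41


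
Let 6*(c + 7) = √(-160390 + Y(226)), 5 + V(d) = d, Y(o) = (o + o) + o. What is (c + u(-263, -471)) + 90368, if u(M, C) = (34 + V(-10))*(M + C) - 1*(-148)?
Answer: 76563 + 2*I*√9982/3 ≈ 76563.0 + 66.607*I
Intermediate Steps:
Y(o) = 3*o (Y(o) = 2*o + o = 3*o)
V(d) = -5 + d
u(M, C) = 148 + 19*C + 19*M (u(M, C) = (34 + (-5 - 10))*(M + C) - 1*(-148) = (34 - 15)*(C + M) + 148 = 19*(C + M) + 148 = (19*C + 19*M) + 148 = 148 + 19*C + 19*M)
c = -7 + 2*I*√9982/3 (c = -7 + √(-160390 + 3*226)/6 = -7 + √(-160390 + 678)/6 = -7 + √(-159712)/6 = -7 + (4*I*√9982)/6 = -7 + 2*I*√9982/3 ≈ -7.0 + 66.607*I)
(c + u(-263, -471)) + 90368 = ((-7 + 2*I*√9982/3) + (148 + 19*(-471) + 19*(-263))) + 90368 = ((-7 + 2*I*√9982/3) + (148 - 8949 - 4997)) + 90368 = ((-7 + 2*I*√9982/3) - 13798) + 90368 = (-13805 + 2*I*√9982/3) + 90368 = 76563 + 2*I*√9982/3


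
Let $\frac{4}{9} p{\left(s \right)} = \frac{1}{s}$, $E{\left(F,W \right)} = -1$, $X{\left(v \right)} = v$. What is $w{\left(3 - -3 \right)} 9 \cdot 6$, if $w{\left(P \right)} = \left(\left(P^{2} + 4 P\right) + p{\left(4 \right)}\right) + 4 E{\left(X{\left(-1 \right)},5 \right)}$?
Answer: $\frac{24435}{8} \approx 3054.4$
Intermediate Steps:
$p{\left(s \right)} = \frac{9}{4 s}$
$w{\left(P \right)} = - \frac{55}{16} + P^{2} + 4 P$ ($w{\left(P \right)} = \left(\left(P^{2} + 4 P\right) + \frac{9}{4 \cdot 4}\right) + 4 \left(-1\right) = \left(\left(P^{2} + 4 P\right) + \frac{9}{4} \cdot \frac{1}{4}\right) - 4 = \left(\left(P^{2} + 4 P\right) + \frac{9}{16}\right) - 4 = \left(\frac{9}{16} + P^{2} + 4 P\right) - 4 = - \frac{55}{16} + P^{2} + 4 P$)
$w{\left(3 - -3 \right)} 9 \cdot 6 = \left(- \frac{55}{16} + \left(3 - -3\right)^{2} + 4 \left(3 - -3\right)\right) 9 \cdot 6 = \left(- \frac{55}{16} + \left(3 + 3\right)^{2} + 4 \left(3 + 3\right)\right) 9 \cdot 6 = \left(- \frac{55}{16} + 6^{2} + 4 \cdot 6\right) 9 \cdot 6 = \left(- \frac{55}{16} + 36 + 24\right) 9 \cdot 6 = \frac{905}{16} \cdot 9 \cdot 6 = \frac{8145}{16} \cdot 6 = \frac{24435}{8}$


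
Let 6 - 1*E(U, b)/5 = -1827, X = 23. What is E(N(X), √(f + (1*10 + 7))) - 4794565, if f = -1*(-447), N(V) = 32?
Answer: -4785400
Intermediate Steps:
f = 447
E(U, b) = 9165 (E(U, b) = 30 - 5*(-1827) = 30 + 9135 = 9165)
E(N(X), √(f + (1*10 + 7))) - 4794565 = 9165 - 4794565 = -4785400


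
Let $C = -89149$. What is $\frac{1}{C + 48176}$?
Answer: $- \frac{1}{40973} \approx -2.4406 \cdot 10^{-5}$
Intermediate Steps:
$\frac{1}{C + 48176} = \frac{1}{-89149 + 48176} = \frac{1}{-40973} = - \frac{1}{40973}$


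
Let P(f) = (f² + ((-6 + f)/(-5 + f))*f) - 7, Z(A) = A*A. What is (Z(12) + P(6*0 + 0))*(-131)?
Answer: -17947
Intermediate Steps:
Z(A) = A²
P(f) = -7 + f² + f*(-6 + f)/(-5 + f) (P(f) = (f² + ((-6 + f)/(-5 + f))*f) - 7 = (f² + f*(-6 + f)/(-5 + f)) - 7 = -7 + f² + f*(-6 + f)/(-5 + f))
(Z(12) + P(6*0 + 0))*(-131) = (12² + (35 + (6*0 + 0)³ - 13*(6*0 + 0) - 4*(6*0 + 0)²)/(-5 + (6*0 + 0)))*(-131) = (144 + (35 + (0 + 0)³ - 13*(0 + 0) - 4*(0 + 0)²)/(-5 + (0 + 0)))*(-131) = (144 + (35 + 0³ - 13*0 - 4*0²)/(-5 + 0))*(-131) = (144 + (35 + 0 + 0 - 4*0)/(-5))*(-131) = (144 - (35 + 0 + 0 + 0)/5)*(-131) = (144 - ⅕*35)*(-131) = (144 - 7)*(-131) = 137*(-131) = -17947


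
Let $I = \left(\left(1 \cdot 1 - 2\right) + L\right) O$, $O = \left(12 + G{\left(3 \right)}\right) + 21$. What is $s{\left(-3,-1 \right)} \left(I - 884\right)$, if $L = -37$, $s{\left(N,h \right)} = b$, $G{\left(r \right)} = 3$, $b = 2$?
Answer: $-4504$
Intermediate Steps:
$s{\left(N,h \right)} = 2$
$O = 36$ ($O = \left(12 + 3\right) + 21 = 15 + 21 = 36$)
$I = -1368$ ($I = \left(\left(1 \cdot 1 - 2\right) - 37\right) 36 = \left(\left(1 - 2\right) - 37\right) 36 = \left(-1 - 37\right) 36 = \left(-38\right) 36 = -1368$)
$s{\left(-3,-1 \right)} \left(I - 884\right) = 2 \left(-1368 - 884\right) = 2 \left(-2252\right) = -4504$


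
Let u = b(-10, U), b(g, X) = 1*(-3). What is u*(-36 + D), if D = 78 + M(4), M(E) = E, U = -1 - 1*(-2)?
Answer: -138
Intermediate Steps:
U = 1 (U = -1 + 2 = 1)
b(g, X) = -3
D = 82 (D = 78 + 4 = 82)
u = -3
u*(-36 + D) = -3*(-36 + 82) = -3*46 = -138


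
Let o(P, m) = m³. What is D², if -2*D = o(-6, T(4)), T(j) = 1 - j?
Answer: 729/4 ≈ 182.25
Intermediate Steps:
D = 27/2 (D = -(1 - 1*4)³/2 = -(1 - 4)³/2 = -½*(-3)³ = -½*(-27) = 27/2 ≈ 13.500)
D² = (27/2)² = 729/4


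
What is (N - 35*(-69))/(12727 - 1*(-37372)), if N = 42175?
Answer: 6370/7157 ≈ 0.89004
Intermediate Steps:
(N - 35*(-69))/(12727 - 1*(-37372)) = (42175 - 35*(-69))/(12727 - 1*(-37372)) = (42175 + 2415)/(12727 + 37372) = 44590/50099 = 44590*(1/50099) = 6370/7157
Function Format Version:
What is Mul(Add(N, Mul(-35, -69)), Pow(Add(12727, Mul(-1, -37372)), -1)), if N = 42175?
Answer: Rational(6370, 7157) ≈ 0.89004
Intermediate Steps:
Mul(Add(N, Mul(-35, -69)), Pow(Add(12727, Mul(-1, -37372)), -1)) = Mul(Add(42175, Mul(-35, -69)), Pow(Add(12727, Mul(-1, -37372)), -1)) = Mul(Add(42175, 2415), Pow(Add(12727, 37372), -1)) = Mul(44590, Pow(50099, -1)) = Mul(44590, Rational(1, 50099)) = Rational(6370, 7157)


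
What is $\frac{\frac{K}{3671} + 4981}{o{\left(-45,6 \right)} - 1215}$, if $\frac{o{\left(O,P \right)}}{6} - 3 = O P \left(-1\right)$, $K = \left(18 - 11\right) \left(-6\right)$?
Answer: $\frac{389047}{33039} \approx 11.775$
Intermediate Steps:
$K = -42$ ($K = 7 \left(-6\right) = -42$)
$o{\left(O,P \right)} = 18 - 6 O P$ ($o{\left(O,P \right)} = 18 + 6 O P \left(-1\right) = 18 + 6 \left(- O P\right) = 18 - 6 O P$)
$\frac{\frac{K}{3671} + 4981}{o{\left(-45,6 \right)} - 1215} = \frac{- \frac{42}{3671} + 4981}{\left(18 - \left(-270\right) 6\right) - 1215} = \frac{\left(-42\right) \frac{1}{3671} + 4981}{\left(18 + 1620\right) - 1215} = \frac{- \frac{42}{3671} + 4981}{1638 - 1215} = \frac{18285209}{3671 \cdot 423} = \frac{18285209}{3671} \cdot \frac{1}{423} = \frac{389047}{33039}$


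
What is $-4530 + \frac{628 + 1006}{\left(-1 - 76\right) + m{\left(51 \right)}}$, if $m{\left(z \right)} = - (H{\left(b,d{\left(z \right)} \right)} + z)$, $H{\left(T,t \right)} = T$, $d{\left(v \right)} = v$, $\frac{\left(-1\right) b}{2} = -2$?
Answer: $- \frac{299797}{66} \approx -4542.4$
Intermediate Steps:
$b = 4$ ($b = \left(-2\right) \left(-2\right) = 4$)
$m{\left(z \right)} = -4 - z$ ($m{\left(z \right)} = - (4 + z) = -4 - z$)
$-4530 + \frac{628 + 1006}{\left(-1 - 76\right) + m{\left(51 \right)}} = -4530 + \frac{628 + 1006}{\left(-1 - 76\right) - 55} = -4530 + \frac{1634}{\left(-1 - 76\right) - 55} = -4530 + \frac{1634}{-77 - 55} = -4530 + \frac{1634}{-132} = -4530 + 1634 \left(- \frac{1}{132}\right) = -4530 - \frac{817}{66} = - \frac{299797}{66}$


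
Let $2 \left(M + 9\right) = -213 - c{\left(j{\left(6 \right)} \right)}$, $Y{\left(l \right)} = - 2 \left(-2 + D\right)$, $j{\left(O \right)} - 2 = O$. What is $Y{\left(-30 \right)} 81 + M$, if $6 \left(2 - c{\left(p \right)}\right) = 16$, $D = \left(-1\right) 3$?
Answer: $\frac{4169}{6} \approx 694.83$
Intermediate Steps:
$j{\left(O \right)} = 2 + O$
$D = -3$
$Y{\left(l \right)} = 10$ ($Y{\left(l \right)} = - 2 \left(-2 - 3\right) = \left(-2\right) \left(-5\right) = 10$)
$c{\left(p \right)} = - \frac{2}{3}$ ($c{\left(p \right)} = 2 - \frac{8}{3} = - \frac{2}{3}$)
$M = - \frac{691}{6}$ ($M = -9 + \frac{-213 - - \frac{2}{3}}{2} = -9 + \frac{-213 + \frac{2}{3}}{2} = -9 + \frac{1}{2} \left(- \frac{637}{3}\right) = -9 - \frac{637}{6} = - \frac{691}{6} \approx -115.17$)
$Y{\left(-30 \right)} 81 + M = 10 \cdot 81 - \frac{691}{6} = 810 - \frac{691}{6} = \frac{4169}{6}$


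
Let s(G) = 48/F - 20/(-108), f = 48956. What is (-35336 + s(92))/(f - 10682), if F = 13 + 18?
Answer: -29574781/32035338 ≈ -0.92319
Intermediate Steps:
F = 31
s(G) = 1451/837 (s(G) = 48/31 - 20/(-108) = 48*(1/31) - 20*(-1/108) = 48/31 + 5/27 = 1451/837)
(-35336 + s(92))/(f - 10682) = (-35336 + 1451/837)/(48956 - 10682) = -29574781/837/38274 = -29574781/837*1/38274 = -29574781/32035338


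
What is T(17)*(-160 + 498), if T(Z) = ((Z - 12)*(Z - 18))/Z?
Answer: -1690/17 ≈ -99.412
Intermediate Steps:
T(Z) = (-18 + Z)*(-12 + Z)/Z (T(Z) = ((-12 + Z)*(-18 + Z))/Z = ((-18 + Z)*(-12 + Z))/Z = (-18 + Z)*(-12 + Z)/Z)
T(17)*(-160 + 498) = (-30 + 17 + 216/17)*(-160 + 498) = (-30 + 17 + 216*(1/17))*338 = (-30 + 17 + 216/17)*338 = -5/17*338 = -1690/17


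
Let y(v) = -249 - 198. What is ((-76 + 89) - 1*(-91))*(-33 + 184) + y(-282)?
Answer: 15257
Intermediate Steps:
y(v) = -447
((-76 + 89) - 1*(-91))*(-33 + 184) + y(-282) = ((-76 + 89) - 1*(-91))*(-33 + 184) - 447 = (13 + 91)*151 - 447 = 104*151 - 447 = 15704 - 447 = 15257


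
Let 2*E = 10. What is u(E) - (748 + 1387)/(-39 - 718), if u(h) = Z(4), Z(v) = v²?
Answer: 14247/757 ≈ 18.820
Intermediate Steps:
E = 5 (E = (½)*10 = 5)
u(h) = 16 (u(h) = 4² = 16)
u(E) - (748 + 1387)/(-39 - 718) = 16 - (748 + 1387)/(-39 - 718) = 16 - 2135/(-757) = 16 - 2135*(-1)/757 = 16 - 1*(-2135/757) = 16 + 2135/757 = 14247/757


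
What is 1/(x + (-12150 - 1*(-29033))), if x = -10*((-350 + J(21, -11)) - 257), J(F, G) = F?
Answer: 1/22743 ≈ 4.3970e-5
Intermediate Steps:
x = 5860 (x = -10*((-350 + 21) - 257) = -10*(-329 - 257) = -10*(-586) = 5860)
1/(x + (-12150 - 1*(-29033))) = 1/(5860 + (-12150 - 1*(-29033))) = 1/(5860 + (-12150 + 29033)) = 1/(5860 + 16883) = 1/22743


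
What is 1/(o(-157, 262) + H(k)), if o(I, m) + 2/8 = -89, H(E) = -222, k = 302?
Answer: -4/1245 ≈ -0.0032129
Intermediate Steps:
o(I, m) = -357/4 (o(I, m) = -¼ - 89 = -357/4)
1/(o(-157, 262) + H(k)) = 1/(-357/4 - 222) = 1/(-1245/4) = -4/1245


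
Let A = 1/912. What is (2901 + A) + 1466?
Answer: 3982705/912 ≈ 4367.0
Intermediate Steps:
A = 1/912 ≈ 0.0010965
(2901 + A) + 1466 = (2901 + 1/912) + 1466 = 2645713/912 + 1466 = 3982705/912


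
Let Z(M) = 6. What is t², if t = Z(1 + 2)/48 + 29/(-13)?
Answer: 47961/10816 ≈ 4.4343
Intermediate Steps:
t = -219/104 (t = 6/48 + 29/(-13) = 6*(1/48) + 29*(-1/13) = ⅛ - 29/13 = -219/104 ≈ -2.1058)
t² = (-219/104)² = 47961/10816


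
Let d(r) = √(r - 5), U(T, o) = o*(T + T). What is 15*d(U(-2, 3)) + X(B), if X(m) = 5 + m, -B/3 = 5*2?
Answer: -25 + 15*I*√17 ≈ -25.0 + 61.847*I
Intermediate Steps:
B = -30 (B = -15*2 = -3*10 = -30)
U(T, o) = 2*T*o (U(T, o) = o*(2*T) = 2*T*o)
d(r) = √(-5 + r)
15*d(U(-2, 3)) + X(B) = 15*√(-5 + 2*(-2)*3) + (5 - 30) = 15*√(-5 - 12) - 25 = 15*√(-17) - 25 = 15*(I*√17) - 25 = 15*I*√17 - 25 = -25 + 15*I*√17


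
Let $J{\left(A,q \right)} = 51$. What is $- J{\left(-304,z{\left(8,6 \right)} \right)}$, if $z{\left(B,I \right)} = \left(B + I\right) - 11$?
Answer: $-51$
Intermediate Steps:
$z{\left(B,I \right)} = -11 + B + I$
$- J{\left(-304,z{\left(8,6 \right)} \right)} = \left(-1\right) 51 = -51$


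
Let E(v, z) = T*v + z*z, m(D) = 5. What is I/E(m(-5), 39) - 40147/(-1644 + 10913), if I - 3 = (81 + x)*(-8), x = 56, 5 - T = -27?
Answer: -77618124/15581189 ≈ -4.9815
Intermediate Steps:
T = 32 (T = 5 - 1*(-27) = 5 + 27 = 32)
E(v, z) = z² + 32*v (E(v, z) = 32*v + z*z = 32*v + z² = z² + 32*v)
I = -1093 (I = 3 + (81 + 56)*(-8) = 3 + 137*(-8) = 3 - 1096 = -1093)
I/E(m(-5), 39) - 40147/(-1644 + 10913) = -1093/(39² + 32*5) - 40147/(-1644 + 10913) = -1093/(1521 + 160) - 40147/9269 = -1093/1681 - 40147*1/9269 = -1093*1/1681 - 40147/9269 = -1093/1681 - 40147/9269 = -77618124/15581189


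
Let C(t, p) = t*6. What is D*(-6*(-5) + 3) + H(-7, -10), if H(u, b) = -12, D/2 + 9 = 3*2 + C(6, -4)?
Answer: 2166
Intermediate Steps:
C(t, p) = 6*t
D = 66 (D = -18 + 2*(3*2 + 6*6) = -18 + 2*(6 + 36) = -18 + 2*42 = -18 + 84 = 66)
D*(-6*(-5) + 3) + H(-7, -10) = 66*(-6*(-5) + 3) - 12 = 66*(30 + 3) - 12 = 66*33 - 12 = 2178 - 12 = 2166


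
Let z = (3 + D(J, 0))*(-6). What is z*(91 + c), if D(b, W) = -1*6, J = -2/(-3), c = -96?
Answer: -90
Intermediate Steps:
J = 2/3 (J = -2*(-1/3) = 2/3 ≈ 0.66667)
D(b, W) = -6
z = 18 (z = (3 - 6)*(-6) = -3*(-6) = 18)
z*(91 + c) = 18*(91 - 96) = 18*(-5) = -90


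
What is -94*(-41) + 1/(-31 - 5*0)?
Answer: 119473/31 ≈ 3854.0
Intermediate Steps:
-94*(-41) + 1/(-31 - 5*0) = 3854 + 1/(-31 + 0) = 3854 + 1/(-31) = 3854 - 1/31 = 119473/31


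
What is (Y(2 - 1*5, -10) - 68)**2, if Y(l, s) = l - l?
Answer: 4624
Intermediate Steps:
Y(l, s) = 0
(Y(2 - 1*5, -10) - 68)**2 = (0 - 68)**2 = (-68)**2 = 4624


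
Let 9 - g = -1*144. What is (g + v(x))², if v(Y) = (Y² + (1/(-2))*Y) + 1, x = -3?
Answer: 108241/4 ≈ 27060.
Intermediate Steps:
v(Y) = 1 + Y² - Y/2 (v(Y) = (Y² + (1*(-½))*Y) + 1 = (Y² - Y/2) + 1 = 1 + Y² - Y/2)
g = 153 (g = 9 - (-1)*144 = 9 - 1*(-144) = 9 + 144 = 153)
(g + v(x))² = (153 + (1 + (-3)² - ½*(-3)))² = (153 + (1 + 9 + 3/2))² = (153 + 23/2)² = (329/2)² = 108241/4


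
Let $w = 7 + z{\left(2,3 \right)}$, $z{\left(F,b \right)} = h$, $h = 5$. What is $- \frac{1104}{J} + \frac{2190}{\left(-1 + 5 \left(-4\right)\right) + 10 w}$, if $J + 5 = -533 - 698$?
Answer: $\frac{78226}{3399} \approx 23.014$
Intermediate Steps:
$z{\left(F,b \right)} = 5$
$w = 12$ ($w = 7 + 5 = 12$)
$J = -1236$ ($J = -5 - 1231 = -1236$)
$- \frac{1104}{J} + \frac{2190}{\left(-1 + 5 \left(-4\right)\right) + 10 w} = - \frac{1104}{-1236} + \frac{2190}{\left(-1 + 5 \left(-4\right)\right) + 10 \cdot 12} = \left(-1104\right) \left(- \frac{1}{1236}\right) + \frac{2190}{\left(-1 - 20\right) + 120} = \frac{92}{103} + \frac{2190}{-21 + 120} = \frac{92}{103} + \frac{2190}{99} = \frac{92}{103} + 2190 \cdot \frac{1}{99} = \frac{92}{103} + \frac{730}{33} = \frac{78226}{3399}$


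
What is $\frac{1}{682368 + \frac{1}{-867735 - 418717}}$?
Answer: $\frac{1286452}{877833678335} \approx 1.4655 \cdot 10^{-6}$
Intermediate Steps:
$\frac{1}{682368 + \frac{1}{-867735 - 418717}} = \frac{1}{682368 + \frac{1}{-1286452}} = \frac{1}{682368 - \frac{1}{1286452}} = \frac{1}{\frac{877833678335}{1286452}} = \frac{1286452}{877833678335}$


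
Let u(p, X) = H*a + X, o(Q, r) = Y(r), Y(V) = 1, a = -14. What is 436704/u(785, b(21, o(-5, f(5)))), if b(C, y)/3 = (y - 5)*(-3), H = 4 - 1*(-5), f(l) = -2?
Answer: -72784/15 ≈ -4852.3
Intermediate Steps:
o(Q, r) = 1
H = 9 (H = 4 + 5 = 9)
b(C, y) = 45 - 9*y (b(C, y) = 3*((y - 5)*(-3)) = 3*((-5 + y)*(-3)) = 3*(15 - 3*y) = 45 - 9*y)
u(p, X) = -126 + X (u(p, X) = 9*(-14) + X = -126 + X)
436704/u(785, b(21, o(-5, f(5)))) = 436704/(-126 + (45 - 9*1)) = 436704/(-126 + (45 - 9)) = 436704/(-126 + 36) = 436704/(-90) = 436704*(-1/90) = -72784/15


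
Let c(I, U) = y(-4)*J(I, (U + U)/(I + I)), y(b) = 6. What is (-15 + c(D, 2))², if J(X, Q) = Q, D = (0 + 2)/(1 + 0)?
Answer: 81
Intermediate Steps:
D = 2 (D = 2/1 = 2*1 = 2)
c(I, U) = 6*U/I (c(I, U) = 6*((U + U)/(I + I)) = 6*((2*U)/((2*I))) = 6*((2*U)*(1/(2*I))) = 6*(U/I) = 6*U/I)
(-15 + c(D, 2))² = (-15 + 6*2/2)² = (-15 + 6*2*(½))² = (-15 + 6)² = (-9)² = 81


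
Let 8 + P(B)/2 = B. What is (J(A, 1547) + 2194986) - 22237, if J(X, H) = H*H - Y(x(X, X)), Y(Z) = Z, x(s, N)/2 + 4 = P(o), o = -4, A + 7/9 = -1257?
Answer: 4566014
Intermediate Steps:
A = -11320/9 (A = -7/9 - 1257 = -11320/9 ≈ -1257.8)
P(B) = -16 + 2*B
x(s, N) = -56 (x(s, N) = -8 + 2*(-16 + 2*(-4)) = -8 + 2*(-16 - 8) = -8 + 2*(-24) = -8 - 48 = -56)
J(X, H) = 56 + H**2 (J(X, H) = H*H - 1*(-56) = H**2 + 56 = 56 + H**2)
(J(A, 1547) + 2194986) - 22237 = ((56 + 1547**2) + 2194986) - 22237 = ((56 + 2393209) + 2194986) - 22237 = (2393265 + 2194986) - 22237 = 4588251 - 22237 = 4566014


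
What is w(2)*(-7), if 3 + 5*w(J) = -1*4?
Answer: 49/5 ≈ 9.8000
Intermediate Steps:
w(J) = -7/5 (w(J) = -⅗ + (-1*4)/5 = -⅗ + (⅕)*(-4) = -⅗ - ⅘ = -7/5)
w(2)*(-7) = -7/5*(-7) = 49/5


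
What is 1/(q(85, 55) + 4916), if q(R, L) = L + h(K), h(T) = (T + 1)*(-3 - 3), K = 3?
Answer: 1/4947 ≈ 0.00020214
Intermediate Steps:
h(T) = -6 - 6*T (h(T) = (1 + T)*(-6) = -6 - 6*T)
q(R, L) = -24 + L (q(R, L) = L + (-6 - 6*3) = L + (-6 - 18) = L - 24 = -24 + L)
1/(q(85, 55) + 4916) = 1/((-24 + 55) + 4916) = 1/(31 + 4916) = 1/4947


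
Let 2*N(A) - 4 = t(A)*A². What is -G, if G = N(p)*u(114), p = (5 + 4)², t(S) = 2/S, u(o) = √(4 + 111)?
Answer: -83*√115 ≈ -890.08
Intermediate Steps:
u(o) = √115
p = 81 (p = 9² = 81)
N(A) = 2 + A (N(A) = 2 + ((2/A)*A²)/2 = 2 + (2*A)/2 = 2 + A)
G = 83*√115 (G = (2 + 81)*√115 = 83*√115 ≈ 890.08)
-G = -83*√115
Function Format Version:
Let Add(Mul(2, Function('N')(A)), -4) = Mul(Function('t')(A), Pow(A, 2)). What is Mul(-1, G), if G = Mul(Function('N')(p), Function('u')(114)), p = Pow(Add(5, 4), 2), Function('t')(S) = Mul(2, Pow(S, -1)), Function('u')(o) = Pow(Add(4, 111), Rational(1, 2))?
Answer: Mul(-83, Pow(115, Rational(1, 2))) ≈ -890.08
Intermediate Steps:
Function('u')(o) = Pow(115, Rational(1, 2))
p = 81 (p = Pow(9, 2) = 81)
Function('N')(A) = Add(2, A) (Function('N')(A) = Add(2, Mul(Rational(1, 2), Mul(Mul(2, Pow(A, -1)), Pow(A, 2)))) = Add(2, Mul(Rational(1, 2), Mul(2, A))) = Add(2, A))
G = Mul(83, Pow(115, Rational(1, 2))) (G = Mul(Add(2, 81), Pow(115, Rational(1, 2))) = Mul(83, Pow(115, Rational(1, 2))) ≈ 890.08)
Mul(-1, G) = Mul(-1, Mul(83, Pow(115, Rational(1, 2)))) = Mul(-83, Pow(115, Rational(1, 2)))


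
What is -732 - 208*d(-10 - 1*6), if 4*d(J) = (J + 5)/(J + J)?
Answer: -5999/8 ≈ -749.88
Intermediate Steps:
d(J) = (5 + J)/(8*J) (d(J) = ((J + 5)/(J + J))/4 = ((5 + J)/((2*J)))/4 = ((5 + J)*(1/(2*J)))/4 = ((5 + J)/(2*J))/4 = (5 + J)/(8*J))
-732 - 208*d(-10 - 1*6) = -732 - 26*(5 + (-10 - 1*6))/(-10 - 1*6) = -732 - 26*(5 + (-10 - 6))/(-10 - 6) = -732 - 26*(5 - 16)/(-16) = -732 - 26*(-1)*(-11)/16 = -732 - 208*11/128 = -732 - 143/8 = -5999/8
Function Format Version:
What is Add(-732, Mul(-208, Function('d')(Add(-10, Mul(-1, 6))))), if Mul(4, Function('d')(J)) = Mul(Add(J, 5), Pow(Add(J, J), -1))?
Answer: Rational(-5999, 8) ≈ -749.88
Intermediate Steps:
Function('d')(J) = Mul(Rational(1, 8), Pow(J, -1), Add(5, J)) (Function('d')(J) = Mul(Rational(1, 4), Mul(Add(J, 5), Pow(Add(J, J), -1))) = Mul(Rational(1, 4), Mul(Add(5, J), Pow(Mul(2, J), -1))) = Mul(Rational(1, 4), Mul(Add(5, J), Mul(Rational(1, 2), Pow(J, -1)))) = Mul(Rational(1, 4), Mul(Rational(1, 2), Pow(J, -1), Add(5, J))) = Mul(Rational(1, 8), Pow(J, -1), Add(5, J)))
Add(-732, Mul(-208, Function('d')(Add(-10, Mul(-1, 6))))) = Add(-732, Mul(-208, Mul(Rational(1, 8), Pow(Add(-10, Mul(-1, 6)), -1), Add(5, Add(-10, Mul(-1, 6)))))) = Add(-732, Mul(-208, Mul(Rational(1, 8), Pow(Add(-10, -6), -1), Add(5, Add(-10, -6))))) = Add(-732, Mul(-208, Mul(Rational(1, 8), Pow(-16, -1), Add(5, -16)))) = Add(-732, Mul(-208, Mul(Rational(1, 8), Rational(-1, 16), -11))) = Add(-732, Mul(-208, Rational(11, 128))) = Add(-732, Rational(-143, 8)) = Rational(-5999, 8)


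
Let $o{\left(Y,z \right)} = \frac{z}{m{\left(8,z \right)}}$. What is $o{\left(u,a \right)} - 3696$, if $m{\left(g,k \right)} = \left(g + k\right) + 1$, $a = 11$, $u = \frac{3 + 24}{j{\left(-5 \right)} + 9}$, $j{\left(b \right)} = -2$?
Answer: $- \frac{73909}{20} \approx -3695.4$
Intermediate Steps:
$u = \frac{27}{7}$ ($u = \frac{3 + 24}{-2 + 9} = \frac{27}{7} \approx 3.8571$)
$m{\left(g,k \right)} = 1 + g + k$
$o{\left(Y,z \right)} = \frac{z}{9 + z}$ ($o{\left(Y,z \right)} = \frac{z}{1 + 8 + z} = \frac{z}{9 + z}$)
$o{\left(u,a \right)} - 3696 = \frac{11}{9 + 11} - 3696 = \frac{11}{20} - 3696 = - \frac{73909}{20}$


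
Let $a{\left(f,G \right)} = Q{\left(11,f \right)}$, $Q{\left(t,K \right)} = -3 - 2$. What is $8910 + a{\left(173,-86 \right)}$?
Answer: $8905$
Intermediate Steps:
$Q{\left(t,K \right)} = -5$
$a{\left(f,G \right)} = -5$
$8910 + a{\left(173,-86 \right)} = 8910 - 5 = 8905$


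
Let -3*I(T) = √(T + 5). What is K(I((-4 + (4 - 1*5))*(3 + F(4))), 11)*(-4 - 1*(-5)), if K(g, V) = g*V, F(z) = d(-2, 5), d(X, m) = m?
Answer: -11*I*√35/3 ≈ -21.692*I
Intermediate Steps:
F(z) = 5
I(T) = -√(5 + T)/3 (I(T) = -√(T + 5)/3 = -√(5 + T)/3)
K(g, V) = V*g
K(I((-4 + (4 - 1*5))*(3 + F(4))), 11)*(-4 - 1*(-5)) = (11*(-√(5 + (-4 + (4 - 1*5))*(3 + 5))/3))*(-4 - 1*(-5)) = (11*(-√(5 + (-4 + (4 - 5))*8)/3))*(-4 + 5) = (11*(-√(5 + (-4 - 1)*8)/3))*1 = (11*(-√(5 - 5*8)/3))*1 = (11*(-√(5 - 40)/3))*1 = (11*(-I*√35/3))*1 = -11*I*√35/3*1 = -11*I*√35/3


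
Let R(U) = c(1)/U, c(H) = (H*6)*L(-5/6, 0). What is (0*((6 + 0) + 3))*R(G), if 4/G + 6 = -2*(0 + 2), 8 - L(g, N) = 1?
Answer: 0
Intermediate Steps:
L(g, N) = 7 (L(g, N) = 8 - 1*1 = 8 - 1 = 7)
G = -2/5 (G = 4/(-6 - 2*(0 + 2)) = 4/(-6 - 2*2) = 4/(-6 - 4) = 4/(-10) = 4*(-1/10) = -2/5 ≈ -0.40000)
c(H) = 42*H (c(H) = (H*6)*7 = (6*H)*7 = 42*H)
R(U) = 42/U (R(U) = (42*1)/U = 42/U)
(0*((6 + 0) + 3))*R(G) = (0*((6 + 0) + 3))*(42/(-2/5)) = (0*(6 + 3))*(42*(-5/2)) = (0*9)*(-105) = 0*(-105) = 0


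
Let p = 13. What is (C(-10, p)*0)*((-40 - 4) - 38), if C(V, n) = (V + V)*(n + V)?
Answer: 0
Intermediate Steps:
C(V, n) = 2*V*(V + n) (C(V, n) = (2*V)*(V + n) = 2*V*(V + n))
(C(-10, p)*0)*((-40 - 4) - 38) = ((2*(-10)*(-10 + 13))*0)*((-40 - 4) - 38) = ((2*(-10)*3)*0)*(-44 - 38) = -60*0*(-82) = 0*(-82) = 0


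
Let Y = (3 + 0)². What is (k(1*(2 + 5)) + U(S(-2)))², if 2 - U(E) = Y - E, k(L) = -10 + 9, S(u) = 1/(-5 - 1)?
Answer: 2401/36 ≈ 66.694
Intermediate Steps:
S(u) = -⅙ (S(u) = 1/(-6) = -⅙)
Y = 9 (Y = 3² = 9)
k(L) = -1
U(E) = -7 + E (U(E) = 2 - (9 - E) = 2 + (-9 + E) = -7 + E)
(k(1*(2 + 5)) + U(S(-2)))² = (-1 + (-7 - ⅙))² = (-1 - 43/6)² = (-49/6)² = 2401/36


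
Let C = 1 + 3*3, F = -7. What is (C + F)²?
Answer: 9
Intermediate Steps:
C = 10 (C = 1 + 9 = 10)
(C + F)² = (10 - 7)² = 3² = 9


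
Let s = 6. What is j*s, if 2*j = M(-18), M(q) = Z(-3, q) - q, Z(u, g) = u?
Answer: 45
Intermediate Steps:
M(q) = -3 - q
j = 15/2 (j = (-3 - 1*(-18))/2 = (-3 + 18)/2 = (½)*15 = 15/2 ≈ 7.5000)
j*s = (15/2)*6 = 45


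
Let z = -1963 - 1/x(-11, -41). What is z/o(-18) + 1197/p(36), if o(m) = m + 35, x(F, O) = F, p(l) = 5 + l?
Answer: -661433/7667 ≈ -86.270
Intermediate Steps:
o(m) = 35 + m
z = -21592/11 (z = -1963 - 1/(-11) = -1963 - 1*(-1/11) = -1963 + 1/11 = -21592/11 ≈ -1962.9)
z/o(-18) + 1197/p(36) = -21592/(11*(35 - 18)) + 1197/(5 + 36) = -21592/11/17 + 1197/41 = -21592/11*1/17 + 1197*(1/41) = -21592/187 + 1197/41 = -661433/7667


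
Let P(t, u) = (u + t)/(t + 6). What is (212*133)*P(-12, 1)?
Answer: 155078/3 ≈ 51693.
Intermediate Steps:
P(t, u) = (t + u)/(6 + t)
(212*133)*P(-12, 1) = (212*133)*((-12 + 1)/(6 - 12)) = 28196*(-11/(-6)) = 28196*(-⅙*(-11)) = 28196*(11/6) = 155078/3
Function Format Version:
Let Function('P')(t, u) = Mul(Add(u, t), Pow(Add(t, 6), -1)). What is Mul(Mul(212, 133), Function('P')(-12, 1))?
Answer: Rational(155078, 3) ≈ 51693.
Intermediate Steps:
Function('P')(t, u) = Mul(Pow(Add(6, t), -1), Add(t, u)) (Function('P')(t, u) = Mul(Add(t, u), Pow(Add(6, t), -1)) = Mul(Pow(Add(6, t), -1), Add(t, u)))
Mul(Mul(212, 133), Function('P')(-12, 1)) = Mul(Mul(212, 133), Mul(Pow(Add(6, -12), -1), Add(-12, 1))) = Mul(28196, Mul(Pow(-6, -1), -11)) = Mul(28196, Mul(Rational(-1, 6), -11)) = Mul(28196, Rational(11, 6)) = Rational(155078, 3)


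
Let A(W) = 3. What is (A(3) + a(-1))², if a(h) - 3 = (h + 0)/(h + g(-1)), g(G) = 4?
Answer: 289/9 ≈ 32.111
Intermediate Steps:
a(h) = 3 + h/(4 + h) (a(h) = 3 + (h + 0)/(h + 4) = 3 + h/(4 + h))
(A(3) + a(-1))² = (3 + 4*(3 - 1)/(4 - 1))² = (3 + 4*2/3)² = (3 + 4*(⅓)*2)² = (3 + 8/3)² = (17/3)² = 289/9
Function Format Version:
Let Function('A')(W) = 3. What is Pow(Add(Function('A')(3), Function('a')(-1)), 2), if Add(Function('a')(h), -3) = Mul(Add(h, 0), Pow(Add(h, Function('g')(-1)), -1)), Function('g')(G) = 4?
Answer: Rational(289, 9) ≈ 32.111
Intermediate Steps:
Function('a')(h) = Add(3, Mul(h, Pow(Add(4, h), -1))) (Function('a')(h) = Add(3, Mul(Add(h, 0), Pow(Add(h, 4), -1))) = Add(3, Mul(h, Pow(Add(4, h), -1))))
Pow(Add(Function('A')(3), Function('a')(-1)), 2) = Pow(Add(3, Mul(4, Pow(Add(4, -1), -1), Add(3, -1))), 2) = Pow(Add(3, Mul(4, Pow(3, -1), 2)), 2) = Pow(Add(3, Mul(4, Rational(1, 3), 2)), 2) = Pow(Add(3, Rational(8, 3)), 2) = Pow(Rational(17, 3), 2) = Rational(289, 9)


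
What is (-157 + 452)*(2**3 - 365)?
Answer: -105315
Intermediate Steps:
(-157 + 452)*(2**3 - 365) = 295*(8 - 365) = 295*(-357) = -105315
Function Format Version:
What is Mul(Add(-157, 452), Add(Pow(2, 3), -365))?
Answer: -105315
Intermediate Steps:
Mul(Add(-157, 452), Add(Pow(2, 3), -365)) = Mul(295, Add(8, -365)) = Mul(295, -357) = -105315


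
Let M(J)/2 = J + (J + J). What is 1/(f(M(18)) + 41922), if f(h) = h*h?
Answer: 1/53586 ≈ 1.8662e-5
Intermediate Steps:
M(J) = 6*J (M(J) = 2*(J + (J + J)) = 2*(J + 2*J) = 2*(3*J) = 6*J)
f(h) = h²
1/(f(M(18)) + 41922) = 1/((6*18)² + 41922) = 1/(108² + 41922) = 1/(11664 + 41922) = 1/53586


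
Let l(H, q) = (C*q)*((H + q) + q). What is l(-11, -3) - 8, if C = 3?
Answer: 145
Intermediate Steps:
l(H, q) = 3*q*(H + 2*q) (l(H, q) = (3*q)*((H + q) + q) = (3*q)*(H + 2*q) = 3*q*(H + 2*q))
l(-11, -3) - 8 = 3*(-3)*(-11 + 2*(-3)) - 8 = 3*(-3)*(-11 - 6) - 8 = 3*(-3)*(-17) - 8 = 153 - 8 = 145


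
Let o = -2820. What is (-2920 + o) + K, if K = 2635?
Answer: -3105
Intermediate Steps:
(-2920 + o) + K = (-2920 - 2820) + 2635 = -5740 + 2635 = -3105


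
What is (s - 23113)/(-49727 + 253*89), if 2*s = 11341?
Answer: 6977/10884 ≈ 0.64103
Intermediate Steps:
s = 11341/2 (s = (½)*11341 = 11341/2 ≈ 5670.5)
(s - 23113)/(-49727 + 253*89) = (11341/2 - 23113)/(-49727 + 253*89) = -34885/(2*(-49727 + 22517)) = -34885/2/(-27210) = -34885/2*(-1/27210) = 6977/10884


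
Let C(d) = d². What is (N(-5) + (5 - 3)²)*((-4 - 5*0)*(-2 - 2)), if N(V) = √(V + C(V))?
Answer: 64 + 32*√5 ≈ 135.55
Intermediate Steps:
N(V) = √(V + V²)
(N(-5) + (5 - 3)²)*((-4 - 5*0)*(-2 - 2)) = (√(-5*(1 - 5)) + (5 - 3)²)*((-4 - 5*0)*(-2 - 2)) = (√(-5*(-4)) + 2²)*((-4 + 0)*(-4)) = (√20 + 4)*(-4*(-4)) = (2*√5 + 4)*16 = (4 + 2*√5)*16 = 64 + 32*√5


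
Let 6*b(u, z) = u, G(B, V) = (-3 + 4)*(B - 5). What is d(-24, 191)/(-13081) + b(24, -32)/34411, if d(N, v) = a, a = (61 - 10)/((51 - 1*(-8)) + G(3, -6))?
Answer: 409169/8552475529 ≈ 4.7842e-5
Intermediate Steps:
G(B, V) = -5 + B (G(B, V) = 1*(-5 + B) = -5 + B)
b(u, z) = u/6
a = 17/19 (a = (61 - 10)/((51 - 1*(-8)) + (-5 + 3)) = 51/((51 + 8) - 2) = 51/(59 - 2) = 51/57 = 51*(1/57) = 17/19 ≈ 0.89474)
d(N, v) = 17/19
d(-24, 191)/(-13081) + b(24, -32)/34411 = (17/19)/(-13081) + ((1/6)*24)/34411 = (17/19)*(-1/13081) + 4*(1/34411) = -17/248539 + 4/34411 = 409169/8552475529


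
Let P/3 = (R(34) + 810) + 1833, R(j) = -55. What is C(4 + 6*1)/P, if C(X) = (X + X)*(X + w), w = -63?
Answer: -265/1941 ≈ -0.13653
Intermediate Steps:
C(X) = 2*X*(-63 + X) (C(X) = (X + X)*(X - 63) = (2*X)*(-63 + X) = 2*X*(-63 + X))
P = 7764 (P = 3*((-55 + 810) + 1833) = 3*(755 + 1833) = 3*2588 = 7764)
C(4 + 6*1)/P = (2*(4 + 6*1)*(-63 + (4 + 6*1)))/7764 = (2*(4 + 6)*(-63 + (4 + 6)))*(1/7764) = (2*10*(-63 + 10))*(1/7764) = (2*10*(-53))*(1/7764) = -1060*1/7764 = -265/1941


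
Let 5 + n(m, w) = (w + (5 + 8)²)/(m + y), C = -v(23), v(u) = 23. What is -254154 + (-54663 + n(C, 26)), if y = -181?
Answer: -20999961/68 ≈ -3.0882e+5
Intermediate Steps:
C = -23 (C = -1*23 = -23)
n(m, w) = -5 + (169 + w)/(-181 + m) (n(m, w) = -5 + (w + (5 + 8)²)/(m - 181) = -5 + (w + 13²)/(-181 + m) = -5 + (w + 169)/(-181 + m) = -5 + (169 + w)/(-181 + m))
-254154 + (-54663 + n(C, 26)) = -254154 + (-54663 + (1074 + 26 - 5*(-23))/(-181 - 23)) = -254154 + (-54663 + (1074 + 26 + 115)/(-204)) = -254154 + (-54663 - 1/204*1215) = -254154 + (-54663 - 405/68) = -254154 - 3717489/68 = -20999961/68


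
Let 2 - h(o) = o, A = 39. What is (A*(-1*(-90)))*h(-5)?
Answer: 24570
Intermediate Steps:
h(o) = 2 - o
(A*(-1*(-90)))*h(-5) = (39*(-1*(-90)))*(2 - 1*(-5)) = (39*90)*(2 + 5) = 3510*7 = 24570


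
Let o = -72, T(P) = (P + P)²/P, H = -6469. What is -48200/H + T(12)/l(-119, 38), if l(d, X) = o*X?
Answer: 2740931/368733 ≈ 7.4334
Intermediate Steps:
T(P) = 4*P (T(P) = (2*P)²/P = (4*P²)/P = 4*P)
l(d, X) = -72*X
-48200/H + T(12)/l(-119, 38) = -48200/(-6469) + (4*12)/((-72*38)) = -48200*(-1/6469) + 48/(-2736) = 48200/6469 + 48*(-1/2736) = 48200/6469 - 1/57 = 2740931/368733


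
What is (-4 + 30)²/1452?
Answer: 169/363 ≈ 0.46556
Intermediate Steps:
(-4 + 30)²/1452 = 26²*(1/1452) = 676*(1/1452) = 169/363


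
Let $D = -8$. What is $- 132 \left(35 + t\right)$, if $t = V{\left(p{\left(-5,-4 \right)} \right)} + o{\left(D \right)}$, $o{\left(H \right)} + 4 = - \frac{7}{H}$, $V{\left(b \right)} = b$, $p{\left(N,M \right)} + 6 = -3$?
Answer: $- \frac{6039}{2} \approx -3019.5$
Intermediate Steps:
$p{\left(N,M \right)} = -9$ ($p{\left(N,M \right)} = -6 - 3 = -9$)
$o{\left(H \right)} = -4 - \frac{7}{H}$
$t = - \frac{97}{8}$ ($t = -9 - \left(4 + \frac{7}{-8}\right) = -9 - \frac{25}{8} = - \frac{97}{8} \approx -12.125$)
$- 132 \left(35 + t\right) = - 132 \left(35 - \frac{97}{8}\right) = \left(-132\right) \frac{183}{8} = - \frac{6039}{2}$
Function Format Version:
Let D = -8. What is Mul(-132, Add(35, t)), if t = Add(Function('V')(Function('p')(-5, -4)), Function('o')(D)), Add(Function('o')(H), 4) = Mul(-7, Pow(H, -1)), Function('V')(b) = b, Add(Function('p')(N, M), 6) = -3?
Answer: Rational(-6039, 2) ≈ -3019.5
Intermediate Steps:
Function('p')(N, M) = -9 (Function('p')(N, M) = Add(-6, -3) = -9)
Function('o')(H) = Add(-4, Mul(-7, Pow(H, -1)))
t = Rational(-97, 8) (t = Add(-9, Add(-4, Mul(-7, Pow(-8, -1)))) = Add(-9, Add(-4, Mul(-7, Rational(-1, 8)))) = Add(-9, Add(-4, Rational(7, 8))) = Add(-9, Rational(-25, 8)) = Rational(-97, 8) ≈ -12.125)
Mul(-132, Add(35, t)) = Mul(-132, Add(35, Rational(-97, 8))) = Mul(-132, Rational(183, 8)) = Rational(-6039, 2)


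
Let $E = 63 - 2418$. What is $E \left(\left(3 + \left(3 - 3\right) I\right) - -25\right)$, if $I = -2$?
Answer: $-65940$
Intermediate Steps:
$E = -2355$ ($E = 63 - 2418 = -2355$)
$E \left(\left(3 + \left(3 - 3\right) I\right) - -25\right) = - 2355 \left(\left(3 + \left(3 - 3\right) \left(-2\right)\right) - -25\right) = - 2355 \left(\left(3 + 0 \left(-2\right)\right) + 25\right) = - 2355 \left(\left(3 + 0\right) + 25\right) = - 2355 \left(3 + 25\right) = \left(-2355\right) 28 = -65940$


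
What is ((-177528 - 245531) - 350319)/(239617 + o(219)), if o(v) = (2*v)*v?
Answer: -773378/335539 ≈ -2.3049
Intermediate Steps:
o(v) = 2*v²
((-177528 - 245531) - 350319)/(239617 + o(219)) = ((-177528 - 245531) - 350319)/(239617 + 2*219²) = (-423059 - 350319)/(239617 + 2*47961) = -773378/(239617 + 95922) = -773378/335539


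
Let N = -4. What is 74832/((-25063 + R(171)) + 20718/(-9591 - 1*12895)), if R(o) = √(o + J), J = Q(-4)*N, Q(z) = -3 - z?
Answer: -237083207056133568/79407650215251041 - 9459142626768*√167/79407650215251041 ≈ -2.9872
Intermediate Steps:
J = -4 (J = (-3 - 1*(-4))*(-4) = (-3 + 4)*(-4) = 1*(-4) = -4)
R(o) = √(-4 + o) (R(o) = √(o - 4) = √(-4 + o))
74832/((-25063 + R(171)) + 20718/(-9591 - 1*12895)) = 74832/((-25063 + √(-4 + 171)) + 20718/(-9591 - 1*12895)) = 74832/((-25063 + √167) + 20718/(-9591 - 12895)) = 74832/((-25063 + √167) + 20718/(-22486)) = 74832/((-25063 + √167) + 20718*(-1/22486)) = 74832/((-25063 + √167) - 10359/11243) = 74832/(-281793668/11243 + √167)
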